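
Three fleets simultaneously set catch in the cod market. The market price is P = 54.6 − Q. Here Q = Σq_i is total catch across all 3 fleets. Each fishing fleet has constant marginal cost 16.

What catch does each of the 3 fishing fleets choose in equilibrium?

A representative fishing fleet's profit is π_i = q_i(54.6 − Q) − 16q_i, with Q = q_i + Σ_{j≠i} q_j.
First-order condition: 38.6 − 2q_i − Σ_{j≠i} q_j = 0.
Imposing symmetry (q_j = q for all j) turns Σ_{j≠i} q_j into 2q, so 38.6 = 4q and q = 9.65.

9.65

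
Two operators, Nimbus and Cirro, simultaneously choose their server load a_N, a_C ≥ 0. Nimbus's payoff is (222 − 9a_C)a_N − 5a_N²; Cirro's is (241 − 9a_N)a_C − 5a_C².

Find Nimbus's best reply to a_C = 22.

2.4

Expanding Nimbus's payoff: 222a_N − 9a_Ca_N − 5a_N².
∂π/∂a_N = 222 − 9a_C − 10a_N = 0, so a_N = 22.2 − 0.9a_C.
At a_C = 22: a_N = 22.2 − 0.9·22 = 2.4.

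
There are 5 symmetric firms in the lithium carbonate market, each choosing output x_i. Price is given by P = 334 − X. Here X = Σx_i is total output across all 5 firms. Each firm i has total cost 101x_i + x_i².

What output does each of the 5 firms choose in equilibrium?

29.125

A representative firm's profit is π_i = x_i(334 − X) − 101x_i − x_i², with X = x_i + Σ_{j≠i} x_j.
First-order condition: 233 − 4x_i − Σ_{j≠i} x_j = 0.
With identical firms, set every x_j = x: then 233 − 4x − 4x = 0, i.e. x = 233/8 = 29.125.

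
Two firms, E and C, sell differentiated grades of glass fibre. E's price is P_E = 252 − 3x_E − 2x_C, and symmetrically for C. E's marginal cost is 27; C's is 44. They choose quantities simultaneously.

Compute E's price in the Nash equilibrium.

Firm E's profit: π = x_E(252 − 3x_E − 2x_C) − 27x_E.
∂π/∂x_E = 225 − 6x_E − 2x_C = 0 ⇒ x_E = 37.5 − (1/3)x_C.
Similarly x_C = 104/3 − (1/3)x_E.
Plugging x_C into E's best response: x_E = 37.5 − (1/3)(104/3 − (1/3)x_E) ⇒ (8/9)x_E = 467/18, so x_E = 29.1875.
Then x_C = 104/3 − (1/3)·29.1875 = 24.9375.
P_E = 252 − 3·29.1875 − 2·24.9375 = 114.5625.

114.5625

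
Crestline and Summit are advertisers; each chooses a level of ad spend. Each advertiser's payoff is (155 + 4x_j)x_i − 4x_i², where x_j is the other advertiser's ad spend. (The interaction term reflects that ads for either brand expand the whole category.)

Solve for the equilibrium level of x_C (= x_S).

38.75

Crestline's payoff is (155 + 4x_S)x_C − 4x_C².
∂π/∂x_C = 155 + 4x_S − 8x_C = 0, so x_C = 19.375 + 0.5x_S.
By symmetry x_S = x_C; substituting into the reaction function, 0.5x_C = 19.375 and x_C = 38.75.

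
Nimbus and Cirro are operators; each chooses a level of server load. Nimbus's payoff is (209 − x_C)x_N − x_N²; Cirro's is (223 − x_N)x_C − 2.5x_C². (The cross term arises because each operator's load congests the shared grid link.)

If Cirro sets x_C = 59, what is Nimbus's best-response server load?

75

Expanding Nimbus's payoff: 209x_N − x_Cx_N − x_N².
∂π/∂x_N = 209 − x_C − 2x_N = 0, so x_N = 104.5 − 0.5x_C.
At x_C = 59: x_N = 104.5 − 0.5·59 = 75.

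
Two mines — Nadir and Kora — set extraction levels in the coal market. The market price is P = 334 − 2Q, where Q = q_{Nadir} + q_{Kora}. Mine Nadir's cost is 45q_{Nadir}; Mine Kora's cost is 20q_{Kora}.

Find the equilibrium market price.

Mine Nadir's profit: π = q_{Nadir}(334 − 2(q_{Nadir} + q_{Kora})) − 45q_{Nadir}.
∂π/∂q_{Nadir} = 289 − 4q_{Nadir} − 2q_{Kora} = 0, so q_{Nadir} = 72.25 − 0.5q_{Kora}.
By the same steps for Kora: q_{Kora} = 78.5 − 0.5q_{Nadir}.
Substituting the second reaction function into the first: q_{Nadir} = 72.25 − 0.5(78.5 − 0.5q_{Nadir}), which gives 0.75q_{Nadir} = 33 ⇒ q_{Nadir} = 44.
Then q_{Kora} = 78.5 − 0.5·44 = 56.5.
Equilibrium price: P = 334 − 2·100.5 = 133.

133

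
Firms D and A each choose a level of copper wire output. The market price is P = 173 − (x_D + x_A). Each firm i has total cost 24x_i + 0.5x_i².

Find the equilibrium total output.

Firm D's profit: π = x_D(173 − (x_D + x_A)) − 24x_D − 0.5x_D².
∂π/∂x_D = 149 − 3x_D − x_A = 0, so x_D = 149/3 − (1/3)x_A.
Setting x_D = x_A in the reaction function: x_D = 149/3 − (1/3)x_D, so x_D = (149/3) / (4/3) = 37.25.
Total output: 37.25 + 37.25 = 74.5.

74.5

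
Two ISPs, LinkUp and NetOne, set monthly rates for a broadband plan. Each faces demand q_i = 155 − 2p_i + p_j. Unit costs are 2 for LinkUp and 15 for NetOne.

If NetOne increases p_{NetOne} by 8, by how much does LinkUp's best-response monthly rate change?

LinkUp's profit: π = (p_{LinkUp} − 2)(155 − 2p_{LinkUp} + p_{NetOne}).
∂π/∂p_{LinkUp} = 159 − 4p_{LinkUp} + p_{NetOne} = 0 ⇒ p_{LinkUp} = 39.75 + 0.25p_{NetOne}.
The reaction-function slope is 0.25, so an 8-unit rise in p_{NetOne} moves p_{LinkUp} by 0.25 × 8 = 2. LinkUp's best response rises — the actions are strategic complements.

2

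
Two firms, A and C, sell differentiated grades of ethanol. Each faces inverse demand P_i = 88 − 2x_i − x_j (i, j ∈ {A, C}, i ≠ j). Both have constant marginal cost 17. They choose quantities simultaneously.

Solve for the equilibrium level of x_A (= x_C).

Firm A's profit: π = x_A(88 − 2x_A − x_C) − 17x_A.
∂π/∂x_A = 71 − 4x_A − x_C = 0 ⇒ x_A = 17.75 − 0.25x_C.
The game is symmetric, so in equilibrium x_C = x_A: the reaction function gives 1.25x_A = 17.75, hence x_A = 14.2.

14.2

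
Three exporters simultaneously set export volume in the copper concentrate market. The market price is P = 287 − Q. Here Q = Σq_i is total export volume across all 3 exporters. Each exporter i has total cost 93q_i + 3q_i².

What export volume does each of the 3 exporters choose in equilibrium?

A representative exporter's profit is π_i = q_i(287 − Q) − 93q_i − 3q_i², with Q = q_i + Σ_{j≠i} q_j.
First-order condition: 194 − 8q_i − Σ_{j≠i} q_j = 0.
Imposing symmetry (q_j = q for all j) turns Σ_{j≠i} q_j into 2q, so 194 = 10q and q = 19.4.

19.4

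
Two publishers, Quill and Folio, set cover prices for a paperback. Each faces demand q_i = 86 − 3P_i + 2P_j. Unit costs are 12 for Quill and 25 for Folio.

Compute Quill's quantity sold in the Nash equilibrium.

62.8125

Quill's profit: π = (P_{Quill} − 12)(86 − 3P_{Quill} + 2P_{Folio}).
∂π/∂P_{Quill} = 122 − 6P_{Quill} + 2P_{Folio} = 0 ⇒ P_{Quill} = 61/3 + (1/3)P_{Folio}.
Similarly P_{Folio} = 161/6 + (1/3)P_{Quill}.
Solving the two reaction functions simultaneously: (1 − (1/3)(1/3))P_{Quill} = 61/3 + (1/3)·(161/6), so (8/9)P_{Quill} = 527/18 and P_{Quill} = 32.9375.
Then P_{Folio} = 161/6 + (1/3)·32.9375 = 37.8125.
q_{Quill} = 86 − 3·32.9375 + 2·37.8125 = 62.8125.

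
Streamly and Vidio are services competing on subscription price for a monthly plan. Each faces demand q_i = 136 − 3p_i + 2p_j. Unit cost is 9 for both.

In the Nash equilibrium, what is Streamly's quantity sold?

95.25

Streamly's profit: π = (p_{Streamly} − 9)(136 − 3p_{Streamly} + 2p_{Vidio}).
∂π/∂p_{Streamly} = 163 − 6p_{Streamly} + 2p_{Vidio} = 0 ⇒ p_{Streamly} = 163/6 + (1/3)p_{Vidio}.
Setting p_{Streamly} = p_{Vidio} in the reaction function: p_{Streamly} = 163/6 + (1/3)p_{Streamly}, so p_{Streamly} = (163/6) / (2/3) = 40.75.
q_{Streamly} = 136 − 3·40.75 + 2·40.75 = 95.25.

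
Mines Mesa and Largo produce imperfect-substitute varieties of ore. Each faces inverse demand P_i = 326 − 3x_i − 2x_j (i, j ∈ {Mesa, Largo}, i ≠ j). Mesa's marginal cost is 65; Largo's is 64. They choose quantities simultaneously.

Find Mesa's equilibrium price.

Mine Mesa's profit: π = x_{Mesa}(326 − 3x_{Mesa} − 2x_{Largo}) − 65x_{Mesa}.
∂π/∂x_{Mesa} = 261 − 6x_{Mesa} − 2x_{Largo} = 0 ⇒ x_{Mesa} = 43.5 − (1/3)x_{Largo}.
Similarly x_{Largo} = 131/3 − (1/3)x_{Mesa}.
Solving the two reaction functions simultaneously: (1 − (−1/3)(−1/3))x_{Mesa} = 43.5 − (1/3)·(131/3), so (8/9)x_{Mesa} = 521/18 and x_{Mesa} = 32.5625.
Then x_{Largo} = 131/3 − (1/3)·32.5625 = 32.8125.
P_{Mesa} = 326 − 3·32.5625 − 2·32.8125 = 162.6875.

162.6875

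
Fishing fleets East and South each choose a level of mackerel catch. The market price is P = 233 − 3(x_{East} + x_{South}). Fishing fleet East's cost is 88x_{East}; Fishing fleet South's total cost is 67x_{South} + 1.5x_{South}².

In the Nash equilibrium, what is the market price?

141.8

Fishing fleet East's profit: π = x_{East}(233 − 3(x_{East} + x_{South})) − 88x_{East}.
∂π/∂x_{East} = 145 − 6x_{East} − 3x_{South} = 0, so x_{East} = 145/6 − 0.5x_{South}.
For South: ∂π/∂x_{South} = 166 − 9x_{South} − 3x_{East} = 0 ⇒ x_{South} = 166/9 − (1/3)x_{East}.
Plugging x_{South} into East's best response: x_{East} = 145/6 − 0.5(166/9 − (1/3)x_{East}) ⇒ (5/6)x_{East} = 269/18, so x_{East} = 269/15.
Then x_{South} = 166/9 − (1/3)·(269/15) = 187/15.
Equilibrium price: P = 233 − 3·30.4 = 141.8.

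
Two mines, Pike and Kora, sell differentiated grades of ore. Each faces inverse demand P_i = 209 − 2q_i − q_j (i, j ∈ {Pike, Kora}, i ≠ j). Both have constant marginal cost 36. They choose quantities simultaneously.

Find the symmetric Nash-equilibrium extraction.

Mine Pike's profit: π = q_{Pike}(209 − 2q_{Pike} − q_{Kora}) − 36q_{Pike}.
∂π/∂q_{Pike} = 173 − 4q_{Pike} − q_{Kora} = 0 ⇒ q_{Pike} = 43.25 − 0.25q_{Kora}.
Setting q_{Pike} = q_{Kora} in the reaction function: q_{Pike} = 43.25 − 0.25q_{Pike}, so q_{Pike} = 43.25 / 1.25 = 34.6.

34.6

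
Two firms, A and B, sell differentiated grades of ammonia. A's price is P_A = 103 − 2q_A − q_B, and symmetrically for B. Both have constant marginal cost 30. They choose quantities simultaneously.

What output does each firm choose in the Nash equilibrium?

Firm A's profit: π = q_A(103 − 2q_A − q_B) − 30q_A.
∂π/∂q_A = 73 − 4q_A − q_B = 0 ⇒ q_A = 18.25 − 0.25q_B.
The game is symmetric, so in equilibrium q_B = q_A: the reaction function gives 1.25q_A = 18.25, hence q_A = 14.6.

14.6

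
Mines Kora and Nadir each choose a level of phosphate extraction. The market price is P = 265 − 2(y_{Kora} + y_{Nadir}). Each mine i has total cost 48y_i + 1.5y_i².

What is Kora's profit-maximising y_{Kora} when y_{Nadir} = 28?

Mine Kora's profit: π = y_{Kora}(265 − 2(y_{Kora} + y_{Nadir})) − 48y_{Kora} − 1.5y_{Kora}².
∂π/∂y_{Kora} = 217 − 7y_{Kora} − 2y_{Nadir} = 0, so y_{Kora} = 31 − (2/7)y_{Nadir}.
At y_{Nadir} = 28: y_{Kora} = 31 − (2/7)·28 = 23.

23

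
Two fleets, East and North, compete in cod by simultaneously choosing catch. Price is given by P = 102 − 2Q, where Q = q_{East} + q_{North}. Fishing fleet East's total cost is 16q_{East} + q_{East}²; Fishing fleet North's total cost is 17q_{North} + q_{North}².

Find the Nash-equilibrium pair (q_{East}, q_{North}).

10.8125, 10.5625

Fishing fleet East's profit: π = q_{East}(102 − 2(q_{East} + q_{North})) − 16q_{East} − q_{East}².
∂π/∂q_{East} = 86 − 6q_{East} − 2q_{North} = 0, so q_{East} = 43/3 − (1/3)q_{North}.
By the same steps for North: q_{North} = 85/6 − (1/3)q_{East}.
Substituting the second reaction function into the first: q_{East} = 43/3 − (1/3)(85/6 − (1/3)q_{East}), which gives (8/9)q_{East} = 173/18 ⇒ q_{East} = 10.8125.
Then q_{North} = 85/6 − (1/3)·10.8125 = 10.5625.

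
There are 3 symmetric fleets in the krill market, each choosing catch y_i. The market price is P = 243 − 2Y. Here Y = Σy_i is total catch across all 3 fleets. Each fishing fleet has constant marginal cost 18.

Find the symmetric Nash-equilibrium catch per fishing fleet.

A representative fishing fleet's profit is π_i = y_i(243 − 2Y) − 18y_i, with Y = y_i + Σ_{j≠i} y_j.
First-order condition: 225 − 4y_i − 2Σ_{j≠i} y_j = 0.
Imposing symmetry (y_j = y for all j) turns Σ_{j≠i} y_j into 2y, so 225 = 8y and y = 28.125.

28.125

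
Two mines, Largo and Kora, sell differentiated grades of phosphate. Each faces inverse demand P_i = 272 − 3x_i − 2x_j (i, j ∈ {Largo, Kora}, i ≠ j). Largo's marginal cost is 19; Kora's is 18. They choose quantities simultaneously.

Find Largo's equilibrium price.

113.6875

Mine Largo's profit: π = x_{Largo}(272 − 3x_{Largo} − 2x_{Kora}) − 19x_{Largo}.
∂π/∂x_{Largo} = 253 − 6x_{Largo} − 2x_{Kora} = 0 ⇒ x_{Largo} = 253/6 − (1/3)x_{Kora}.
Similarly x_{Kora} = 127/3 − (1/3)x_{Largo}.
Solving the two reaction functions simultaneously: (1 − (−1/3)(−1/3))x_{Largo} = 253/6 − (1/3)·(127/3), so (8/9)x_{Largo} = 505/18 and x_{Largo} = 31.5625.
Then x_{Kora} = 127/3 − (1/3)·31.5625 = 31.8125.
P_{Largo} = 272 − 3·31.5625 − 2·31.8125 = 113.6875.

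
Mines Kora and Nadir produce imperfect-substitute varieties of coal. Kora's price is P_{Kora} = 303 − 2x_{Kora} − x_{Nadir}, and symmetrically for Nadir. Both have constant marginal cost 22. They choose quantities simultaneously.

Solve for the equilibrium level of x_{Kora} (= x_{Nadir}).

56.2

Mine Kora's profit: π = x_{Kora}(303 − 2x_{Kora} − x_{Nadir}) − 22x_{Kora}.
∂π/∂x_{Kora} = 281 − 4x_{Kora} − x_{Nadir} = 0 ⇒ x_{Kora} = 70.25 − 0.25x_{Nadir}.
The game is symmetric, so in equilibrium x_{Nadir} = x_{Kora}: the reaction function gives 1.25x_{Kora} = 70.25, hence x_{Kora} = 56.2.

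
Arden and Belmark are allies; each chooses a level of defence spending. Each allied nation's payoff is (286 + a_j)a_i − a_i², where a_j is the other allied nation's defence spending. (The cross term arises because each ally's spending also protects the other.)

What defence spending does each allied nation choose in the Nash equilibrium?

Arden's payoff is (286 + a_B)a_A − a_A².
∂π/∂a_A = 286 + a_B − 2a_A = 0, so a_A = 143 + 0.5a_B.
By symmetry a_B = a_A; substituting into the reaction function, 0.5a_A = 143 and a_A = 286.

286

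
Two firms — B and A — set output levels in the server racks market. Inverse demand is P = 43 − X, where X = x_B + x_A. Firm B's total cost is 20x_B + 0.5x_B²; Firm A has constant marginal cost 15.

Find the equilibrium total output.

Firm B's profit: π = x_B(43 − (x_B + x_A)) − 20x_B − 0.5x_B².
∂π/∂x_B = 23 − 3x_B − x_A = 0, so x_B = 23/3 − (1/3)x_A.
For A: ∂π/∂x_A = 28 − 2x_A − x_B = 0 ⇒ x_A = 14 − 0.5x_B.
Substituting the second reaction function into the first: x_B = 23/3 − (1/3)(14 − 0.5x_B), which gives (5/6)x_B = 3 ⇒ x_B = 3.6.
Then x_A = 14 − 0.5·3.6 = 12.2.
Total output: 3.6 + 12.2 = 15.8.

15.8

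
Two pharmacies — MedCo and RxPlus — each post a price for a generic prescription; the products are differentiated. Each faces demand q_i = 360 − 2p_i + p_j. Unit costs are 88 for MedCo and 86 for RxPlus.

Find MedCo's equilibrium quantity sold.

MedCo's profit: π = (p_{MedCo} − 88)(360 − 2p_{MedCo} + p_{RxPlus}).
∂π/∂p_{MedCo} = 536 − 4p_{MedCo} + p_{RxPlus} = 0 ⇒ p_{MedCo} = 134 + 0.25p_{RxPlus}.
Similarly p_{RxPlus} = 133 + 0.25p_{MedCo}.
Plugging p_{RxPlus} into MedCo's best response: p_{MedCo} = 134 + 0.25(133 + 0.25p_{MedCo}) ⇒ 0.9375p_{MedCo} = 167.25, so p_{MedCo} = 178.4.
Then p_{RxPlus} = 133 + 0.25·178.4 = 177.6.
q_{MedCo} = 360 − 2·178.4 + 177.6 = 180.8.

180.8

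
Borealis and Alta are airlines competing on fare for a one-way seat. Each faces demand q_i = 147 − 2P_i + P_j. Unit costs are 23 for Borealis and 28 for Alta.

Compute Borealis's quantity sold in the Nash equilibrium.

Borealis's profit: π = (P_{Borealis} − 23)(147 − 2P_{Borealis} + P_{Alta}).
∂π/∂P_{Borealis} = 193 − 4P_{Borealis} + P_{Alta} = 0 ⇒ P_{Borealis} = 48.25 + 0.25P_{Alta}.
Similarly P_{Alta} = 50.75 + 0.25P_{Borealis}.
Solving the two reaction functions simultaneously: (1 − (0.25)(0.25))P_{Borealis} = 48.25 + 0.25·50.75, so 0.9375P_{Borealis} = 60.9375 and P_{Borealis} = 65.
Then P_{Alta} = 50.75 + 0.25·65 = 67.
q_{Borealis} = 147 − 2·65 + 67 = 84.

84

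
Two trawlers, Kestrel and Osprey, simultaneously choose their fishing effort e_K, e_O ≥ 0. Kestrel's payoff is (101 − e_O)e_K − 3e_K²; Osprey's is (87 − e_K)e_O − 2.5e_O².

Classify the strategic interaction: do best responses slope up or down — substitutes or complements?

strategic substitutes

Expanding Kestrel's payoff: 101e_K − e_Oe_K − 3e_K².
∂π/∂e_K = 101 − e_O − 6e_K = 0, so e_K = 101/6 − (1/6)e_O.
The best-response slope de_K/de_O = −1/6 < 0: the reaction function is downward-sloping, so the choices are strategic substitutes.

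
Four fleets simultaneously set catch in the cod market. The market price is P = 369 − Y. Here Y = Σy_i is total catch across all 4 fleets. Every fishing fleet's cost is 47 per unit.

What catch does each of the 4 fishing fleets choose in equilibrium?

A representative fishing fleet's profit is π_i = y_i(369 − Y) − 47y_i, with Y = y_i + Σ_{j≠i} y_j.
First-order condition: 322 − 2y_i − Σ_{j≠i} y_j = 0.
With identical fishing fleets, set every y_j = y: then 322 − 2y − 3y = 0, i.e. y = 322/5 = 64.4.

64.4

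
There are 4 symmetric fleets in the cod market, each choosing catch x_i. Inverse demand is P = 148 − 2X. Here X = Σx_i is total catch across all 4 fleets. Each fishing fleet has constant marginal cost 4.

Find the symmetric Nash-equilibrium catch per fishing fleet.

14.4

A representative fishing fleet's profit is π_i = x_i(148 − 2X) − 4x_i, with X = x_i + Σ_{j≠i} x_j.
First-order condition: 144 − 4x_i − 2Σ_{j≠i} x_j = 0.
Imposing symmetry (x_j = x for all j) turns Σ_{j≠i} x_j into 3x, so 144 = 10x and x = 14.4.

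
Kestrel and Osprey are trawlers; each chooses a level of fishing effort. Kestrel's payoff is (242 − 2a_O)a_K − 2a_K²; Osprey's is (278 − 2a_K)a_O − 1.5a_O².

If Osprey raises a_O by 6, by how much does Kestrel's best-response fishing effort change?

-3

Expanding Kestrel's payoff: 242a_K − 2a_Oa_K − 2a_K².
∂π/∂a_K = 242 − 2a_O − 4a_K = 0, so a_K = 60.5 − 0.5a_O.
The reaction-function slope is −0.5, so a 6-unit rise in a_O moves a_K by −0.5 × 6 = −3. Kestrel's best response falls — the actions are strategic substitutes.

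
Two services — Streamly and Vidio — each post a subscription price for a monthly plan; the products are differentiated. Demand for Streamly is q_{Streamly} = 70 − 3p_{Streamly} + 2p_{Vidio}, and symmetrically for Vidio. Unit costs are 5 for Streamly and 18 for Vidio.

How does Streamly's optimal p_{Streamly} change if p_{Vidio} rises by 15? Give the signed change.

Streamly's profit: π = (p_{Streamly} − 5)(70 − 3p_{Streamly} + 2p_{Vidio}).
∂π/∂p_{Streamly} = 85 − 6p_{Streamly} + 2p_{Vidio} = 0 ⇒ p_{Streamly} = 85/6 + (1/3)p_{Vidio}.
The reaction-function slope is 1/3, so a 15-unit rise in p_{Vidio} moves p_{Streamly} by 1/3 × 15 = 5. Streamly's best response rises — the actions are strategic complements.

5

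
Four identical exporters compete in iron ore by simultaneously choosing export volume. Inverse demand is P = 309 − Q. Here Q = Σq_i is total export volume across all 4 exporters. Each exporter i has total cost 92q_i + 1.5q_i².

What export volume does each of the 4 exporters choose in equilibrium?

A representative exporter's profit is π_i = q_i(309 − Q) − 92q_i − 1.5q_i², with Q = q_i + Σ_{j≠i} q_j.
First-order condition: 217 − 5q_i − Σ_{j≠i} q_j = 0.
Imposing symmetry (q_j = q for all j) turns Σ_{j≠i} q_j into 3q, so 217 = 8q and q = 27.125.

27.125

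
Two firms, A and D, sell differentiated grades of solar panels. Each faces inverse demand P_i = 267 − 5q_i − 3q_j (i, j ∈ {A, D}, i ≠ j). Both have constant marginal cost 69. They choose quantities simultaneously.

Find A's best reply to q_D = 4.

18.6

Firm A's profit: π = q_A(267 − 5q_A − 3q_D) − 69q_A.
∂π/∂q_A = 198 − 10q_A − 3q_D = 0 ⇒ q_A = 19.8 − 0.3q_D.
At q_D = 4: q_A = 19.8 − 0.3·4 = 18.6.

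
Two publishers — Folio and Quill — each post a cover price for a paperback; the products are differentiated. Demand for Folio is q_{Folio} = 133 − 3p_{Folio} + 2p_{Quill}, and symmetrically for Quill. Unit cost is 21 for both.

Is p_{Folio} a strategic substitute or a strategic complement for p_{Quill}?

Folio's profit: π = (p_{Folio} − 21)(133 − 3p_{Folio} + 2p_{Quill}).
∂π/∂p_{Folio} = 196 − 6p_{Folio} + 2p_{Quill} = 0 ⇒ p_{Folio} = 98/3 + (1/3)p_{Quill}.
The best-response slope dp_{Folio}/dp_{Quill} = 1/3 > 0: the reaction function is upward-sloping, so the choices are strategic complements.

strategic complements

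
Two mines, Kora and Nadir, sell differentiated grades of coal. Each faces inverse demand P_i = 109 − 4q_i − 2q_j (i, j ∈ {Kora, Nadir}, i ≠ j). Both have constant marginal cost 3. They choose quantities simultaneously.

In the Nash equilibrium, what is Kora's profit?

449.44

Mine Kora's profit: π = q_{Kora}(109 − 4q_{Kora} − 2q_{Nadir}) − 3q_{Kora}.
∂π/∂q_{Kora} = 106 − 8q_{Kora} − 2q_{Nadir} = 0 ⇒ q_{Kora} = 13.25 − 0.25q_{Nadir}.
Setting q_{Kora} = q_{Nadir} in the reaction function: q_{Kora} = 13.25 − 0.25q_{Kora}, so q_{Kora} = 13.25 / 1.25 = 10.6.
P_{Kora} = 109 − 4·10.6 − 2·10.6 = 45.4.
Profit = (45.4 − 3)·10.6 = 449.44.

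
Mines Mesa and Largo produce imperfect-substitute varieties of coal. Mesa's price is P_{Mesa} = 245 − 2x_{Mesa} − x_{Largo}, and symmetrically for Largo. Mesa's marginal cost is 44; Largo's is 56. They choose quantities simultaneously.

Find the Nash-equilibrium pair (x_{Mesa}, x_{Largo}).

41, 37

Mine Mesa's profit: π = x_{Mesa}(245 − 2x_{Mesa} − x_{Largo}) − 44x_{Mesa}.
∂π/∂x_{Mesa} = 201 − 4x_{Mesa} − x_{Largo} = 0 ⇒ x_{Mesa} = 50.25 − 0.25x_{Largo}.
Similarly x_{Largo} = 47.25 − 0.25x_{Mesa}.
Substituting the second reaction function into the first: x_{Mesa} = 50.25 − 0.25(47.25 − 0.25x_{Mesa}), which gives 0.9375x_{Mesa} = 38.4375 ⇒ x_{Mesa} = 41.
Then x_{Largo} = 47.25 − 0.25·41 = 37.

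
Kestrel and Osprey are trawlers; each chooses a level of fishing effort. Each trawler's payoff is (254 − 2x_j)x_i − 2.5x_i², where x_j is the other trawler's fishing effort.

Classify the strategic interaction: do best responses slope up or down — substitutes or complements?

Kestrel's payoff is (254 − 2x_O)x_K − 2.5x_K².
∂π/∂x_K = 254 − 2x_O − 5x_K = 0, so x_K = 50.8 − 0.4x_O.
The best-response slope dx_K/dx_O = −0.4 < 0: the reaction function is downward-sloping, so the choices are strategic substitutes.

strategic substitutes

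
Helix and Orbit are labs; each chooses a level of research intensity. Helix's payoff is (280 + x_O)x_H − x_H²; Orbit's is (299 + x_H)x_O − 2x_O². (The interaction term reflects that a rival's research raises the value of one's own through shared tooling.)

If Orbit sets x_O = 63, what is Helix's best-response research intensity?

171.5

Expanding Helix's payoff: 280x_H + x_Ox_H − x_H².
∂π/∂x_H = 280 + x_O − 2x_H = 0, so x_H = 140 + 0.5x_O.
At x_O = 63: x_H = 140 + 0.5·63 = 171.5.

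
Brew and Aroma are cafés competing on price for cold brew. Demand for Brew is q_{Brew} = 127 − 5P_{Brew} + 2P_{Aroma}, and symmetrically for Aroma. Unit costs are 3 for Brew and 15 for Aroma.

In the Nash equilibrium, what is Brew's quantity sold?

80

Brew's profit: π = (P_{Brew} − 3)(127 − 5P_{Brew} + 2P_{Aroma}).
∂π/∂P_{Brew} = 142 − 10P_{Brew} + 2P_{Aroma} = 0 ⇒ P_{Brew} = 14.2 + 0.2P_{Aroma}.
Similarly P_{Aroma} = 20.2 + 0.2P_{Brew}.
Plugging P_{Aroma} into Brew's best response: P_{Brew} = 14.2 + 0.2(20.2 + 0.2P_{Brew}) ⇒ 0.96P_{Brew} = 18.24, so P_{Brew} = 19.
Then P_{Aroma} = 20.2 + 0.2·19 = 24.
q_{Brew} = 127 − 5·19 + 2·24 = 80.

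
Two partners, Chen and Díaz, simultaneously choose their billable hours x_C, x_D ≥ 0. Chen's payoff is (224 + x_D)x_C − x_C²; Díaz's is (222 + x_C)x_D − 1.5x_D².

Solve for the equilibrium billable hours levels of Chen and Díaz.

178.8, 133.6

Expanding Chen's payoff: 224x_C + x_Dx_C − x_C².
∂π/∂x_C = 224 + x_D − 2x_C = 0, so x_C = 112 + 0.5x_D.
Likewise for Díaz: x_D = 74 + (1/3)x_C.
Substituting the second reaction function into the first: x_C = 112 + 0.5(74 + (1/3)x_C), which gives (5/6)x_C = 149 ⇒ x_C = 178.8.
Then x_D = 74 + (1/3)·178.8 = 133.6.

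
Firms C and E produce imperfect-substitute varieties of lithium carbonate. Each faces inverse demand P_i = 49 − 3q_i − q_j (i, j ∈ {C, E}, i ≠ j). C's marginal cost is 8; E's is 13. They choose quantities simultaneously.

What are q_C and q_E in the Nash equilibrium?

6, 5

Firm C's profit: π = q_C(49 − 3q_C − q_E) − 8q_C.
∂π/∂q_C = 41 − 6q_C − q_E = 0 ⇒ q_C = 41/6 − (1/6)q_E.
Similarly q_E = 6 − (1/6)q_C.
Solving the two reaction functions simultaneously: (1 − (−1/6)(−1/6))q_C = 41/6 − (1/6)·6, so (35/36)q_C = 35/6 and q_C = 6.
Then q_E = 6 − (1/6)·6 = 5.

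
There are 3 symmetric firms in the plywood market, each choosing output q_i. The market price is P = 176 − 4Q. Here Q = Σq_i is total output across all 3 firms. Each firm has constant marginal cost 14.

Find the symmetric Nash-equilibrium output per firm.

10.125

A representative firm's profit is π_i = q_i(176 − 4Q) − 14q_i, with Q = q_i + Σ_{j≠i} q_j.
First-order condition: 162 − 8q_i − 4Σ_{j≠i} q_j = 0.
With identical firms, set every q_j = q: then 162 − 8q − 8q = 0, i.e. q = 162/16 = 10.125.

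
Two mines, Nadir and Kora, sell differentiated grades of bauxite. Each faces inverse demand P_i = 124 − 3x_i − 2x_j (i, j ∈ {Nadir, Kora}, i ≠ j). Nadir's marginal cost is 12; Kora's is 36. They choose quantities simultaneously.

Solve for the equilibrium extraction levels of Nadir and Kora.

Mine Nadir's profit: π = x_{Nadir}(124 − 3x_{Nadir} − 2x_{Kora}) − 12x_{Nadir}.
∂π/∂x_{Nadir} = 112 − 6x_{Nadir} − 2x_{Kora} = 0 ⇒ x_{Nadir} = 56/3 − (1/3)x_{Kora}.
Similarly x_{Kora} = 44/3 − (1/3)x_{Nadir}.
Substituting the second reaction function into the first: x_{Nadir} = 56/3 − (1/3)(44/3 − (1/3)x_{Nadir}), which gives (8/9)x_{Nadir} = 124/9 ⇒ x_{Nadir} = 15.5.
Then x_{Kora} = 44/3 − (1/3)·15.5 = 9.5.

15.5, 9.5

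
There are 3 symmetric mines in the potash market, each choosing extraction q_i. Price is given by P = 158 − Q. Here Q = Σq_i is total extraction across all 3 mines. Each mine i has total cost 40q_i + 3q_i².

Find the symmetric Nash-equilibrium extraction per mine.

11.8

A representative mine's profit is π_i = q_i(158 − Q) − 40q_i − 3q_i², with Q = q_i + Σ_{j≠i} q_j.
First-order condition: 118 − 8q_i − Σ_{j≠i} q_j = 0.
In a symmetric equilibrium every mine chooses the same q, so Σ_{j≠i} q_j = 2q. The condition becomes 118 − 10q = 0, giving q = 118/10 = 11.8.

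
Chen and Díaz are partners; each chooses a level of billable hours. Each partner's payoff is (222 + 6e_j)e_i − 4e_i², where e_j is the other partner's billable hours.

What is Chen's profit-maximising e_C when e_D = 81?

Chen's payoff is (222 + 6e_D)e_C − 4e_C².
∂π/∂e_C = 222 + 6e_D − 8e_C = 0, so e_C = 27.75 + 0.75e_D.
At e_D = 81: e_C = 27.75 + 0.75·81 = 88.5.

88.5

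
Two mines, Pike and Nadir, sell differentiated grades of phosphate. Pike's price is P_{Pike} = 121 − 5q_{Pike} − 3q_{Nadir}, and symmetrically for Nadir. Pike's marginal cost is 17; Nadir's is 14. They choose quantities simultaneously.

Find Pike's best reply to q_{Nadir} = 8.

8

Mine Pike's profit: π = q_{Pike}(121 − 5q_{Pike} − 3q_{Nadir}) − 17q_{Pike}.
∂π/∂q_{Pike} = 104 − 10q_{Pike} − 3q_{Nadir} = 0 ⇒ q_{Pike} = 10.4 − 0.3q_{Nadir}.
At q_{Nadir} = 8: q_{Pike} = 10.4 − 0.3·8 = 8.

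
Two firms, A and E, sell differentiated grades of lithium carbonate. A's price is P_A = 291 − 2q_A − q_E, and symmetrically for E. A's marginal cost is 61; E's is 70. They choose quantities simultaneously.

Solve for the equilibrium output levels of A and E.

Firm A's profit: π = q_A(291 − 2q_A − q_E) − 61q_A.
∂π/∂q_A = 230 − 4q_A − q_E = 0 ⇒ q_A = 57.5 − 0.25q_E.
Similarly q_E = 55.25 − 0.25q_A.
Substituting the second reaction function into the first: q_A = 57.5 − 0.25(55.25 − 0.25q_A), which gives 0.9375q_A = 43.6875 ⇒ q_A = 46.6.
Then q_E = 55.25 − 0.25·46.6 = 43.6.

46.6, 43.6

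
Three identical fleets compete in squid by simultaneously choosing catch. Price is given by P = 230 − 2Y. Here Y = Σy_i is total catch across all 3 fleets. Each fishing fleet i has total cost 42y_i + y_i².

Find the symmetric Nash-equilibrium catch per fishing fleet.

18.8

A representative fishing fleet's profit is π_i = y_i(230 − 2Y) − 42y_i − y_i², with Y = y_i + Σ_{j≠i} y_j.
First-order condition: 188 − 6y_i − 2Σ_{j≠i} y_j = 0.
With identical fishing fleets, set every y_j = y: then 188 − 6y − 4y = 0, i.e. y = 188/10 = 18.8.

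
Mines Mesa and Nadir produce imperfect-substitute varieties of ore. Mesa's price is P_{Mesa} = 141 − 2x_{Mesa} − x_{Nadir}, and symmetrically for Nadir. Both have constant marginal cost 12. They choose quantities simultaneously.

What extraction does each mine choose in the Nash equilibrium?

Mine Mesa's profit: π = x_{Mesa}(141 − 2x_{Mesa} − x_{Nadir}) − 12x_{Mesa}.
∂π/∂x_{Mesa} = 129 − 4x_{Mesa} − x_{Nadir} = 0 ⇒ x_{Mesa} = 32.25 − 0.25x_{Nadir}.
By symmetry x_{Nadir} = x_{Mesa}; substituting into the reaction function, 1.25x_{Mesa} = 32.25 and x_{Mesa} = 25.8.

25.8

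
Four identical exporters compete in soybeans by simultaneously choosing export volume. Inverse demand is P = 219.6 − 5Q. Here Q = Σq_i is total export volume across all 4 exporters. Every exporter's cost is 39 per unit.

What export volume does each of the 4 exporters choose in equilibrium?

A representative exporter's profit is π_i = q_i(219.6 − 5Q) − 39q_i, with Q = q_i + Σ_{j≠i} q_j.
First-order condition: 180.6 − 10q_i − 5Σ_{j≠i} q_j = 0.
Imposing symmetry (q_j = q for all j) turns Σ_{j≠i} q_j into 3q, so 180.6 = 25q and q = 7.224.

7.224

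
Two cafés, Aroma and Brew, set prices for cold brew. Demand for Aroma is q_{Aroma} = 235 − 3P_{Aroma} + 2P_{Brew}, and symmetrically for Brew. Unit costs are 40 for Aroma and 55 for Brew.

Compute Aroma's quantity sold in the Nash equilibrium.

154.6875

Aroma's profit: π = (P_{Aroma} − 40)(235 − 3P_{Aroma} + 2P_{Brew}).
∂π/∂P_{Aroma} = 355 − 6P_{Aroma} + 2P_{Brew} = 0 ⇒ P_{Aroma} = 355/6 + (1/3)P_{Brew}.
Similarly P_{Brew} = 200/3 + (1/3)P_{Aroma}.
Substituting the second reaction function into the first: P_{Aroma} = 355/6 + (1/3)(200/3 + (1/3)P_{Aroma}), which gives (8/9)P_{Aroma} = 1465/18 ⇒ P_{Aroma} = 91.5625.
Then P_{Brew} = 200/3 + (1/3)·91.5625 = 97.1875.
q_{Aroma} = 235 − 3·91.5625 + 2·97.1875 = 154.6875.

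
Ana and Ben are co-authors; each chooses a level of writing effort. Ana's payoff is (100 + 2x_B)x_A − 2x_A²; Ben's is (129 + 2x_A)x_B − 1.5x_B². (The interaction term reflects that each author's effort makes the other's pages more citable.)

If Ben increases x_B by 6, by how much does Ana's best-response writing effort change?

Expanding Ana's payoff: 100x_A + 2x_Bx_A − 2x_A².
∂π/∂x_A = 100 + 2x_B − 4x_A = 0, so x_A = 25 + 0.5x_B.
The reaction-function slope is 0.5, so a 6-unit rise in x_B moves x_A by 0.5 × 6 = 3. Ana's best response rises — the actions are strategic complements.

3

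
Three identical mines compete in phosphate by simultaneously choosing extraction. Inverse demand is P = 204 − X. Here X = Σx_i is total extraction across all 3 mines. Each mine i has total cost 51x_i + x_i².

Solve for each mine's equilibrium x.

25.5

A representative mine's profit is π_i = x_i(204 − X) − 51x_i − x_i², with X = x_i + Σ_{j≠i} x_j.
First-order condition: 153 − 4x_i − Σ_{j≠i} x_j = 0.
Imposing symmetry (x_j = x for all j) turns Σ_{j≠i} x_j into 2x, so 153 = 6x and x = 25.5.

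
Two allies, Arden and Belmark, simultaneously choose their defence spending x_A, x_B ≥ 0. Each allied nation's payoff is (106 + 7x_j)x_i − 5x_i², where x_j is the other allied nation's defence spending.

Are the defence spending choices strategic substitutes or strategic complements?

strategic complements

Arden's payoff is (106 + 7x_B)x_A − 5x_A².
∂π/∂x_A = 106 + 7x_B − 10x_A = 0, so x_A = 10.6 + 0.7x_B.
The best-response slope dx_A/dx_B = 0.7 > 0: the reaction function is upward-sloping, so the choices are strategic complements.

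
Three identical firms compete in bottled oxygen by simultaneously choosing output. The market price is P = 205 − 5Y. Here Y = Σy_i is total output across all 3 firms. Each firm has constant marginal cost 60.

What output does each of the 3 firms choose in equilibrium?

7.25

A representative firm's profit is π_i = y_i(205 − 5Y) − 60y_i, with Y = y_i + Σ_{j≠i} y_j.
First-order condition: 145 − 10y_i − 5Σ_{j≠i} y_j = 0.
With identical firms, set every y_j = y: then 145 − 10y − 10y = 0, i.e. y = 145/20 = 7.25.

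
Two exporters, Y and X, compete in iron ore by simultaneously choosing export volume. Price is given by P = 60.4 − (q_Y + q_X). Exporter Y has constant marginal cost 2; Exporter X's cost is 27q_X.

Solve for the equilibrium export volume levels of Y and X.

Exporter Y's profit: π = q_Y(60.4 − (q_Y + q_X)) − 2q_Y.
∂π/∂q_Y = 58.4 − 2q_Y − q_X = 0, so q_Y = 29.2 − 0.5q_X.
By the same steps for X: q_X = 16.7 − 0.5q_Y.
Solving the two reaction functions simultaneously: (1 − (−0.5)(−0.5))q_Y = 29.2 − 0.5·16.7, so 0.75q_Y = 20.85 and q_Y = 27.8.
Then q_X = 16.7 − 0.5·27.8 = 2.8.

27.8, 2.8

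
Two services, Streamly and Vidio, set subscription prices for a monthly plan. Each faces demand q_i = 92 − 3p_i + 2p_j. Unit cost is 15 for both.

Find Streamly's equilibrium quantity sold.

Streamly's profit: π = (p_{Streamly} − 15)(92 − 3p_{Streamly} + 2p_{Vidio}).
∂π/∂p_{Streamly} = 137 − 6p_{Streamly} + 2p_{Vidio} = 0 ⇒ p_{Streamly} = 137/6 + (1/3)p_{Vidio}.
The game is symmetric, so in equilibrium p_{Vidio} = p_{Streamly}: the reaction function gives (2/3)p_{Streamly} = 137/6, hence p_{Streamly} = 34.25.
q_{Streamly} = 92 − 3·34.25 + 2·34.25 = 57.75.

57.75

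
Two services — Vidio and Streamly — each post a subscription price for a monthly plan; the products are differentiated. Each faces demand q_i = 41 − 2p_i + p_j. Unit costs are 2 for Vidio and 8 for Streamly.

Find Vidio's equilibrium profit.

380.88

Vidio's profit: π = (p_{Vidio} − 2)(41 − 2p_{Vidio} + p_{Streamly}).
∂π/∂p_{Vidio} = 45 − 4p_{Vidio} + p_{Streamly} = 0 ⇒ p_{Vidio} = 11.25 + 0.25p_{Streamly}.
Similarly p_{Streamly} = 14.25 + 0.25p_{Vidio}.
Substituting the second reaction function into the first: p_{Vidio} = 11.25 + 0.25(14.25 + 0.25p_{Vidio}), which gives 0.9375p_{Vidio} = 14.8125 ⇒ p_{Vidio} = 15.8.
Then p_{Streamly} = 14.25 + 0.25·15.8 = 18.2.
q_{Vidio} = 41 − 2·15.8 + 18.2 = 27.6.
Profit = (15.8 − 2)·27.6 = 380.88.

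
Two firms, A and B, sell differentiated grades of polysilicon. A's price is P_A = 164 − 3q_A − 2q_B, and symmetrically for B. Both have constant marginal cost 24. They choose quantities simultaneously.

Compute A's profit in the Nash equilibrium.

Firm A's profit: π = q_A(164 − 3q_A − 2q_B) − 24q_A.
∂π/∂q_A = 140 − 6q_A − 2q_B = 0 ⇒ q_A = 70/3 − (1/3)q_B.
The game is symmetric, so in equilibrium q_B = q_A: the reaction function gives (4/3)q_A = 70/3, hence q_A = 17.5.
P_A = 164 − 3·17.5 − 2·17.5 = 76.5.
Profit = (76.5 − 24)·17.5 = 918.75.

918.75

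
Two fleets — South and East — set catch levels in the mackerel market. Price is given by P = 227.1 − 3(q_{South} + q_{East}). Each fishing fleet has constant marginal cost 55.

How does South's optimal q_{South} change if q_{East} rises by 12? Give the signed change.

-6

Fishing fleet South's profit: π = q_{South}(227.1 − 3(q_{South} + q_{East})) − 55q_{South}.
∂π/∂q_{South} = 172.1 − 6q_{South} − 3q_{East} = 0, so q_{South} = 1721/60 − 0.5q_{East}.
The reaction-function slope is −0.5, so a 12-unit rise in q_{East} moves q_{South} by −0.5 × 12 = −6. South's best response falls — the actions are strategic substitutes.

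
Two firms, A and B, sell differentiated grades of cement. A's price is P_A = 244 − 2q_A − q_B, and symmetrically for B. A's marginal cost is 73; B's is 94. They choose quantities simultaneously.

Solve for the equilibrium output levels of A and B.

Firm A's profit: π = q_A(244 − 2q_A − q_B) − 73q_A.
∂π/∂q_A = 171 − 4q_A − q_B = 0 ⇒ q_A = 42.75 − 0.25q_B.
Similarly q_B = 37.5 − 0.25q_A.
Substituting the second reaction function into the first: q_A = 42.75 − 0.25(37.5 − 0.25q_A), which gives 0.9375q_A = 33.375 ⇒ q_A = 35.6.
Then q_B = 37.5 − 0.25·35.6 = 28.6.

35.6, 28.6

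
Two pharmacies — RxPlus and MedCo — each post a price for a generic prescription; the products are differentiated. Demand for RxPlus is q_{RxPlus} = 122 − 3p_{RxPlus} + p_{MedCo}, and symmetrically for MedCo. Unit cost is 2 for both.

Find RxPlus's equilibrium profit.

RxPlus's profit: π = (p_{RxPlus} − 2)(122 − 3p_{RxPlus} + p_{MedCo}).
∂π/∂p_{RxPlus} = 128 − 6p_{RxPlus} + p_{MedCo} = 0 ⇒ p_{RxPlus} = 64/3 + (1/6)p_{MedCo}.
By symmetry p_{MedCo} = p_{RxPlus}; substituting into the reaction function, (5/6)p_{RxPlus} = 64/3 and p_{RxPlus} = 25.6.
q_{RxPlus} = 122 − 3·25.6 + 25.6 = 70.8.
Profit = (25.6 − 2)·70.8 = 1670.88.

1670.88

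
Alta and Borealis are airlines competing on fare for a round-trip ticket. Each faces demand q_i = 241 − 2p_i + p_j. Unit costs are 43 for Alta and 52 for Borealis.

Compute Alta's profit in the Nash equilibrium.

9031.68

Alta's profit: π = (p_{Alta} − 43)(241 − 2p_{Alta} + p_{Borealis}).
∂π/∂p_{Alta} = 327 − 4p_{Alta} + p_{Borealis} = 0 ⇒ p_{Alta} = 81.75 + 0.25p_{Borealis}.
Similarly p_{Borealis} = 86.25 + 0.25p_{Alta}.
Plugging p_{Borealis} into Alta's best response: p_{Alta} = 81.75 + 0.25(86.25 + 0.25p_{Alta}) ⇒ 0.9375p_{Alta} = 103.3125, so p_{Alta} = 110.2.
Then p_{Borealis} = 86.25 + 0.25·110.2 = 113.8.
q_{Alta} = 241 − 2·110.2 + 113.8 = 134.4.
Profit = (110.2 − 43)·134.4 = 9031.68.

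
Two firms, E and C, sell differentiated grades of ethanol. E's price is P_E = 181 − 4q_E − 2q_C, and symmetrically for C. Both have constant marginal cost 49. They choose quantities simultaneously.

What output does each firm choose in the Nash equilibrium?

13.2

Firm E's profit: π = q_E(181 − 4q_E − 2q_C) − 49q_E.
∂π/∂q_E = 132 − 8q_E − 2q_C = 0 ⇒ q_E = 16.5 − 0.25q_C.
Setting q_E = q_C in the reaction function: q_E = 16.5 − 0.25q_E, so q_E = 16.5 / 1.25 = 13.2.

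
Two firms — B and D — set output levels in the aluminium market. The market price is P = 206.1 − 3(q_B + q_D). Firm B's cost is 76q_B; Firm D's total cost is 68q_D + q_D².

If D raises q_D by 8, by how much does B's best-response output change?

Firm B's profit: π = q_B(206.1 − 3(q_B + q_D)) − 76q_B.
∂π/∂q_B = 130.1 − 6q_B − 3q_D = 0, so q_B = 1301/60 − 0.5q_D.
The reaction-function slope is −0.5, so an 8-unit rise in q_D moves q_B by −0.5 × 8 = −4. B's best response falls — the actions are strategic substitutes.

-4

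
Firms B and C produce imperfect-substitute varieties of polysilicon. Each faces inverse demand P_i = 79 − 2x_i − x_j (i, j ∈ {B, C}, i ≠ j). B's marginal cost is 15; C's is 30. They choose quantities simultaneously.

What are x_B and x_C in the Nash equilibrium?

13.8, 8.8

Firm B's profit: π = x_B(79 − 2x_B − x_C) − 15x_B.
∂π/∂x_B = 64 − 4x_B − x_C = 0 ⇒ x_B = 16 − 0.25x_C.
Similarly x_C = 12.25 − 0.25x_B.
Substituting the second reaction function into the first: x_B = 16 − 0.25(12.25 − 0.25x_B), which gives 0.9375x_B = 12.9375 ⇒ x_B = 13.8.
Then x_C = 12.25 − 0.25·13.8 = 8.8.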